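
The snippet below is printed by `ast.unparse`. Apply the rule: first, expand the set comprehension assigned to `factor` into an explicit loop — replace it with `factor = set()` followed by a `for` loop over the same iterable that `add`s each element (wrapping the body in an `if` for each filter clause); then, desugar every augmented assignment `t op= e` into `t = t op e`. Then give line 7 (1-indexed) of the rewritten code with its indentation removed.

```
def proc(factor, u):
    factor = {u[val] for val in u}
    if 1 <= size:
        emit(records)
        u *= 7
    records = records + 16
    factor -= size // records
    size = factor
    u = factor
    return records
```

Transformed code:
def proc(factor, u):
    factor = set()
    for val in u:
        factor.add(u[val])
    if 1 <= size:
        emit(records)
        u = u * 7
    records = records + 16
    factor = factor - size // records
    size = factor
    u = factor
    return records

u = u * 7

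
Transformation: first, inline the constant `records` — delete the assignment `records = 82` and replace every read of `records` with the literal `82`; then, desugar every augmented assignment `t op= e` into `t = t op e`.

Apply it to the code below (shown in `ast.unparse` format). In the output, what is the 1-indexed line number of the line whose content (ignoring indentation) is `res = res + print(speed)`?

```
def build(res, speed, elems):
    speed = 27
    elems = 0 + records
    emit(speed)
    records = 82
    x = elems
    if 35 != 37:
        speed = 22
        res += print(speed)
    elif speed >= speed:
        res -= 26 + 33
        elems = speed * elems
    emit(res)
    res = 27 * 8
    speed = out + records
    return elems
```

8

Transformed code:
def build(res, speed, elems):
    speed = 27
    elems = 0 + 82
    emit(speed)
    x = elems
    if 35 != 37:
        speed = 22
        res = res + print(speed)
    elif speed >= speed:
        res = res - (26 + 33)
        elems = speed * elems
    emit(res)
    res = 27 * 8
    speed = out + 82
    return elems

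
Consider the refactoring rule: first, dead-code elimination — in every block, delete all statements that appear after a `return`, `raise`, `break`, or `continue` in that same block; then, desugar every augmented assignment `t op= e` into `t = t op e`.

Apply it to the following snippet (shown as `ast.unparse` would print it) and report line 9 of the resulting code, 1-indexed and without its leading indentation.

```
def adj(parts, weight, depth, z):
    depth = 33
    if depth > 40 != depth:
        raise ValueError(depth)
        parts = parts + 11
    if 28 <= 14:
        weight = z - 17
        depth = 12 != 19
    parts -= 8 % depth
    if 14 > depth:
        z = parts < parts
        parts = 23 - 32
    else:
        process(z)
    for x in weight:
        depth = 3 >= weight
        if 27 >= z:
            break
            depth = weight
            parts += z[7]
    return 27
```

if 14 > depth:

Transformed code:
def adj(parts, weight, depth, z):
    depth = 33
    if depth > 40 != depth:
        raise ValueError(depth)
    if 28 <= 14:
        weight = z - 17
        depth = 12 != 19
    parts = parts - 8 % depth
    if 14 > depth:
        z = parts < parts
        parts = 23 - 32
    else:
        process(z)
    for x in weight:
        depth = 3 >= weight
        if 27 >= z:
            break
    return 27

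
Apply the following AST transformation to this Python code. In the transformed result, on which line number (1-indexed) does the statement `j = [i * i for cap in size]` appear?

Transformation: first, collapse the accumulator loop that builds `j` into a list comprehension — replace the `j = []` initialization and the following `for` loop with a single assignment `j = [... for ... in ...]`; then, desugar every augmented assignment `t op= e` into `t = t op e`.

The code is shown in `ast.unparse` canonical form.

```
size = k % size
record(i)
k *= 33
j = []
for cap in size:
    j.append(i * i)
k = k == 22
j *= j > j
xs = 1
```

4

Transformed code:
size = k % size
record(i)
k = k * 33
j = [i * i for cap in size]
k = k == 22
j = j * (j > j)
xs = 1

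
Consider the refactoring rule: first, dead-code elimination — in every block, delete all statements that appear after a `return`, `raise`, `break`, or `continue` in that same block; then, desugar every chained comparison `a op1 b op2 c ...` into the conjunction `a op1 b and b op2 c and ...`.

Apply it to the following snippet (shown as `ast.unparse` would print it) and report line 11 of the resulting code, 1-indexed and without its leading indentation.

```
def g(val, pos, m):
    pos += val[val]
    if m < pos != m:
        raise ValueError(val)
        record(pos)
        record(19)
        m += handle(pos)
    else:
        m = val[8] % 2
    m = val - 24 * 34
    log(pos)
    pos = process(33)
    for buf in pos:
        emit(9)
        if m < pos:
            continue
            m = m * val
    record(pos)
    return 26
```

Transformed code:
def g(val, pos, m):
    pos += val[val]
    if m < pos and pos != m:
        raise ValueError(val)
    else:
        m = val[8] % 2
    m = val - 24 * 34
    log(pos)
    pos = process(33)
    for buf in pos:
        emit(9)
        if m < pos:
            continue
    record(pos)
    return 26

emit(9)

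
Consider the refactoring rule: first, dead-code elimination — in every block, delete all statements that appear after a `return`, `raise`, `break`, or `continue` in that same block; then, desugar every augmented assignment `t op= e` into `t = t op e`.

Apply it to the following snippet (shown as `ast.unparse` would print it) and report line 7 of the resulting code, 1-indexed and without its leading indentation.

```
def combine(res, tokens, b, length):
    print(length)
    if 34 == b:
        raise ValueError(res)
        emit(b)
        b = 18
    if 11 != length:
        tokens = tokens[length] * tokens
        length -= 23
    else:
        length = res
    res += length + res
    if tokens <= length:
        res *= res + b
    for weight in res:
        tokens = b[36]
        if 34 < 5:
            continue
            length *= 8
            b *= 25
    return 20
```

length = length - 23

Transformed code:
def combine(res, tokens, b, length):
    print(length)
    if 34 == b:
        raise ValueError(res)
    if 11 != length:
        tokens = tokens[length] * tokens
        length = length - 23
    else:
        length = res
    res = res + (length + res)
    if tokens <= length:
        res = res * (res + b)
    for weight in res:
        tokens = b[36]
        if 34 < 5:
            continue
    return 20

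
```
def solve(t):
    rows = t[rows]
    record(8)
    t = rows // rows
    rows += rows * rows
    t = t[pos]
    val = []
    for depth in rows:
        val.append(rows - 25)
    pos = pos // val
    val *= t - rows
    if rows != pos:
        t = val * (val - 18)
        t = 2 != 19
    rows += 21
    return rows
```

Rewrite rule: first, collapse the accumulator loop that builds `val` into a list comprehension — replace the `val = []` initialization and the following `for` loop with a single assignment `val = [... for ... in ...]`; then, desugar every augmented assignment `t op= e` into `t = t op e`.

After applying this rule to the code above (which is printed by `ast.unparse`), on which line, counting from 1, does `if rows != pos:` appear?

Transformed code:
def solve(t):
    rows = t[rows]
    record(8)
    t = rows // rows
    rows = rows + rows * rows
    t = t[pos]
    val = [rows - 25 for depth in rows]
    pos = pos // val
    val = val * (t - rows)
    if rows != pos:
        t = val * (val - 18)
        t = 2 != 19
    rows = rows + 21
    return rows

10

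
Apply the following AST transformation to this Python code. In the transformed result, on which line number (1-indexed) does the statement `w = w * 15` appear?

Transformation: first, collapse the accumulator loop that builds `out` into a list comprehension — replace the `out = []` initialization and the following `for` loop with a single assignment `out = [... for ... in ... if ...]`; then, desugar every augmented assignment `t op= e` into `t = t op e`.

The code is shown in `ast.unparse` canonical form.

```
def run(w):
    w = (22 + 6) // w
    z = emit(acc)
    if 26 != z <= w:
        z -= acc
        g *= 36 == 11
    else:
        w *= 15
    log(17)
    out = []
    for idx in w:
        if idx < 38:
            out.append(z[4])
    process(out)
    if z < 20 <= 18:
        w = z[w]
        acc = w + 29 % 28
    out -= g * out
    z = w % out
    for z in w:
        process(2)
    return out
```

8

Transformed code:
def run(w):
    w = (22 + 6) // w
    z = emit(acc)
    if 26 != z <= w:
        z = z - acc
        g = g * (36 == 11)
    else:
        w = w * 15
    log(17)
    out = [z[4] for idx in w if idx < 38]
    process(out)
    if z < 20 <= 18:
        w = z[w]
        acc = w + 29 % 28
    out = out - g * out
    z = w % out
    for z in w:
        process(2)
    return out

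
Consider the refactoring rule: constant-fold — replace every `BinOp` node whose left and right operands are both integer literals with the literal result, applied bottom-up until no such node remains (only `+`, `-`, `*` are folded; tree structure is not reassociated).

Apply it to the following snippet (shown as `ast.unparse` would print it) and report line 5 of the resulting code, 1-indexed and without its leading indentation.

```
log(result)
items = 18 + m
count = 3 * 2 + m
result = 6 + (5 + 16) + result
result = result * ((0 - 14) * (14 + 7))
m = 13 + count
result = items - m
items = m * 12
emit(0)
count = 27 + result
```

result = result * -294

Transformed code:
log(result)
items = 18 + m
count = 6 + m
result = 27 + result
result = result * -294
m = 13 + count
result = items - m
items = m * 12
emit(0)
count = 27 + result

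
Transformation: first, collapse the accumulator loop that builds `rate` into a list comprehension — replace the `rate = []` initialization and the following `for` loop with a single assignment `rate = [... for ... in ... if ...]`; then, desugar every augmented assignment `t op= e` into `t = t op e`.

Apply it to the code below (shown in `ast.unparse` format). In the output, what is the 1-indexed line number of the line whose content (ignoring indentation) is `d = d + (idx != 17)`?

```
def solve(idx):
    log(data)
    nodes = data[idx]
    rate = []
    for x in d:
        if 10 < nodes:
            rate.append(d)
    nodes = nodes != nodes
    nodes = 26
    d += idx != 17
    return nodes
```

7

Transformed code:
def solve(idx):
    log(data)
    nodes = data[idx]
    rate = [d for x in d if 10 < nodes]
    nodes = nodes != nodes
    nodes = 26
    d = d + (idx != 17)
    return nodes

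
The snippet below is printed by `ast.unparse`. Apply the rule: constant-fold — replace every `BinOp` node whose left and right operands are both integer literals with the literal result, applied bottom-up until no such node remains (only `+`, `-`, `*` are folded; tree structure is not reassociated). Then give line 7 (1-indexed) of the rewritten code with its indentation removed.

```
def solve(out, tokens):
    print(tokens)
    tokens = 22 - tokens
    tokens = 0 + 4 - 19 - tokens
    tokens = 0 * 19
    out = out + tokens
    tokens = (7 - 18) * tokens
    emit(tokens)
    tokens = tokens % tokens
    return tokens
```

tokens = -11 * tokens

Transformed code:
def solve(out, tokens):
    print(tokens)
    tokens = 22 - tokens
    tokens = -15 - tokens
    tokens = 0
    out = out + tokens
    tokens = -11 * tokens
    emit(tokens)
    tokens = tokens % tokens
    return tokens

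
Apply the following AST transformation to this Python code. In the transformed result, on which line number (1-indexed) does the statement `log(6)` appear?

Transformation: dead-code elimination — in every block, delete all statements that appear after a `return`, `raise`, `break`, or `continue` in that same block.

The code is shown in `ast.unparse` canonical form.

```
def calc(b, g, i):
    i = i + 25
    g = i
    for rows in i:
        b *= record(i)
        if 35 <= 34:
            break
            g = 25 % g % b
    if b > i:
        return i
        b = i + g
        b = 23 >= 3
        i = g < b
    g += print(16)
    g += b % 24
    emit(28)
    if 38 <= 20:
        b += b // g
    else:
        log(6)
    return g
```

16

Transformed code:
def calc(b, g, i):
    i = i + 25
    g = i
    for rows in i:
        b *= record(i)
        if 35 <= 34:
            break
    if b > i:
        return i
    g += print(16)
    g += b % 24
    emit(28)
    if 38 <= 20:
        b += b // g
    else:
        log(6)
    return g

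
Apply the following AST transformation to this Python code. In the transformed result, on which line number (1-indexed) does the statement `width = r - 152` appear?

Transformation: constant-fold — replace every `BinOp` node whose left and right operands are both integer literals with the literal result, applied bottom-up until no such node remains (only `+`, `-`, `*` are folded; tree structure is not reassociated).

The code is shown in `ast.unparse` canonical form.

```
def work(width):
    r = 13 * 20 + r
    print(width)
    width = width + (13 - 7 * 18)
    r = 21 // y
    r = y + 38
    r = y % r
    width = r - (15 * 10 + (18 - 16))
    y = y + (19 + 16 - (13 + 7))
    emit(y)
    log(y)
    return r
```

8

Transformed code:
def work(width):
    r = 260 + r
    print(width)
    width = width + -113
    r = 21 // y
    r = y + 38
    r = y % r
    width = r - 152
    y = y + 15
    emit(y)
    log(y)
    return r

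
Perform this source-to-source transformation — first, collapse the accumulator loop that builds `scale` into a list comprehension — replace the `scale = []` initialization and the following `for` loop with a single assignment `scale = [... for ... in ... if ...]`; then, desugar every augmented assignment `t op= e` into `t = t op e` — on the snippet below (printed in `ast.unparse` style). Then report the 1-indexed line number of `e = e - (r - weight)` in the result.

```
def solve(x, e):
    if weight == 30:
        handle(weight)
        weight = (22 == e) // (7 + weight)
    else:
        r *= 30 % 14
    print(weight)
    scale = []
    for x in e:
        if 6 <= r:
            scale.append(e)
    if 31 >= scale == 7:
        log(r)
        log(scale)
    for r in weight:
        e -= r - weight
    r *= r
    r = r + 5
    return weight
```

13

Transformed code:
def solve(x, e):
    if weight == 30:
        handle(weight)
        weight = (22 == e) // (7 + weight)
    else:
        r = r * (30 % 14)
    print(weight)
    scale = [e for x in e if 6 <= r]
    if 31 >= scale == 7:
        log(r)
        log(scale)
    for r in weight:
        e = e - (r - weight)
    r = r * r
    r = r + 5
    return weight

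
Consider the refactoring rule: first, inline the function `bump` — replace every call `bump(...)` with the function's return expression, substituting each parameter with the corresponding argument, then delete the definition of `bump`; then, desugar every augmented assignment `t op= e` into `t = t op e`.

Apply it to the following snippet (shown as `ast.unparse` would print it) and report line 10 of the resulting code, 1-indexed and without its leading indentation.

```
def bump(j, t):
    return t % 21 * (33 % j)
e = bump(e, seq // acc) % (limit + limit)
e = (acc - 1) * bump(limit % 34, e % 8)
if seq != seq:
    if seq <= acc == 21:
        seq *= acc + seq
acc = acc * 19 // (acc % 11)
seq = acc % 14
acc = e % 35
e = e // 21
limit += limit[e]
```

Transformed code:
e = seq // acc % 21 * (33 % e) % (limit + limit)
e = (acc - 1) * (e % 8 % 21 * (33 % (limit % 34)))
if seq != seq:
    if seq <= acc == 21:
        seq = seq * (acc + seq)
acc = acc * 19 // (acc % 11)
seq = acc % 14
acc = e % 35
e = e // 21
limit = limit + limit[e]

limit = limit + limit[e]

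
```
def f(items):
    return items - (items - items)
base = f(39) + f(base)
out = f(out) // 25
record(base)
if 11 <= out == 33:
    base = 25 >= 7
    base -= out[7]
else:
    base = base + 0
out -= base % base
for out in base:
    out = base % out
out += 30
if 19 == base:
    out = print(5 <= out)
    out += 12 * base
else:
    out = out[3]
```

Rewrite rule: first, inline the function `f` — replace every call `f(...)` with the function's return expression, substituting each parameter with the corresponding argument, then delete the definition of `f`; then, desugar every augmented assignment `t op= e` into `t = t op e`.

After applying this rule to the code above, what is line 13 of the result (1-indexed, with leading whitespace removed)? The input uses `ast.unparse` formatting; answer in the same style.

Transformed code:
base = 39 - (39 - 39) + (base - (base - base))
out = (out - (out - out)) // 25
record(base)
if 11 <= out == 33:
    base = 25 >= 7
    base = base - out[7]
else:
    base = base + 0
out = out - base % base
for out in base:
    out = base % out
out = out + 30
if 19 == base:
    out = print(5 <= out)
    out = out + 12 * base
else:
    out = out[3]

if 19 == base:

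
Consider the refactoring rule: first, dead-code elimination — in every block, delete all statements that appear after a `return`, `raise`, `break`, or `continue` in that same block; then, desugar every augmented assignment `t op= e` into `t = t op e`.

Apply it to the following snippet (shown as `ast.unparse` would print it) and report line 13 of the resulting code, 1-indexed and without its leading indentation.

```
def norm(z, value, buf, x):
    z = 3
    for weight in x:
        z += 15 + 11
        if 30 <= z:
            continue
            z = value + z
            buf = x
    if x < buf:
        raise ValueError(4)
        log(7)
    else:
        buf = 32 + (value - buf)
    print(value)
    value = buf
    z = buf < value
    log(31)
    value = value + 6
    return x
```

Transformed code:
def norm(z, value, buf, x):
    z = 3
    for weight in x:
        z = z + (15 + 11)
        if 30 <= z:
            continue
    if x < buf:
        raise ValueError(4)
    else:
        buf = 32 + (value - buf)
    print(value)
    value = buf
    z = buf < value
    log(31)
    value = value + 6
    return x

z = buf < value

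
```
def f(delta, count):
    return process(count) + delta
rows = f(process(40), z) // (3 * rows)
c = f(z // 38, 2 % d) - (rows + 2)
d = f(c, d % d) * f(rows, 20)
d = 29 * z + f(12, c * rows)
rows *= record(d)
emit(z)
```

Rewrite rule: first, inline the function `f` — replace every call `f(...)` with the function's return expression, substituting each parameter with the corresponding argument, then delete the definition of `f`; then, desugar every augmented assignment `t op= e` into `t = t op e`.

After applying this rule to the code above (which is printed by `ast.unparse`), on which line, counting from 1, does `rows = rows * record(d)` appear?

Transformed code:
rows = (process(z) + process(40)) // (3 * rows)
c = process(2 % d) + z // 38 - (rows + 2)
d = (process(d % d) + c) * (process(20) + rows)
d = 29 * z + (process(c * rows) + 12)
rows = rows * record(d)
emit(z)

5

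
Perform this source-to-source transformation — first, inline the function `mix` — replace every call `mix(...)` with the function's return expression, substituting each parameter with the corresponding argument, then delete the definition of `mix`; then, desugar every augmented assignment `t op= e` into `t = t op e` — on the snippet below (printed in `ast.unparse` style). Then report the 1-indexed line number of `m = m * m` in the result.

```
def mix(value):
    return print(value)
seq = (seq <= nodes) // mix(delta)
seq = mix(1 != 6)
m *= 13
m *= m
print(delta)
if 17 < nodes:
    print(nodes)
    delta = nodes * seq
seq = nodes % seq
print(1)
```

4

Transformed code:
seq = (seq <= nodes) // print(delta)
seq = print(1 != 6)
m = m * 13
m = m * m
print(delta)
if 17 < nodes:
    print(nodes)
    delta = nodes * seq
seq = nodes % seq
print(1)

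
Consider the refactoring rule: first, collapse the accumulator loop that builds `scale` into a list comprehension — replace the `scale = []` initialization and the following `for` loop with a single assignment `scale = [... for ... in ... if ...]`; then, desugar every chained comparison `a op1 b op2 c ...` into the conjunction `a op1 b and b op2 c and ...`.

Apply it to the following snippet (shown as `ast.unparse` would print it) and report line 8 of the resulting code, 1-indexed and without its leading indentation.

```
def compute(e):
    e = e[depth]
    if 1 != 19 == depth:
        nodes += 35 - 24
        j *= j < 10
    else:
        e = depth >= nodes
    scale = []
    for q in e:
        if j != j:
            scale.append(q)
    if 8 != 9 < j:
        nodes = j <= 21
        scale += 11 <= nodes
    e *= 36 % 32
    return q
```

scale = [q for q in e if j != j]

Transformed code:
def compute(e):
    e = e[depth]
    if 1 != 19 and 19 == depth:
        nodes += 35 - 24
        j *= j < 10
    else:
        e = depth >= nodes
    scale = [q for q in e if j != j]
    if 8 != 9 and 9 < j:
        nodes = j <= 21
        scale += 11 <= nodes
    e *= 36 % 32
    return q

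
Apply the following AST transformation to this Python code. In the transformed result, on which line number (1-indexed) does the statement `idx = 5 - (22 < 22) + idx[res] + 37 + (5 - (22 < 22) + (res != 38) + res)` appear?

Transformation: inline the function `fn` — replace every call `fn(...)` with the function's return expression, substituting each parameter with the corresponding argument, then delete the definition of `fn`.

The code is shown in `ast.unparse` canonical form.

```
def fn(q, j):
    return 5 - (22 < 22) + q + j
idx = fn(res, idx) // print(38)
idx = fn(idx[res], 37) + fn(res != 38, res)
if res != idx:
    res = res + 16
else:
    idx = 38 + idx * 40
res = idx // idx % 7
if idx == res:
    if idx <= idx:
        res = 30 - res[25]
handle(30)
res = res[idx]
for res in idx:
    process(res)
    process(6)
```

Transformed code:
idx = (5 - (22 < 22) + res + idx) // print(38)
idx = 5 - (22 < 22) + idx[res] + 37 + (5 - (22 < 22) + (res != 38) + res)
if res != idx:
    res = res + 16
else:
    idx = 38 + idx * 40
res = idx // idx % 7
if idx == res:
    if idx <= idx:
        res = 30 - res[25]
handle(30)
res = res[idx]
for res in idx:
    process(res)
    process(6)

2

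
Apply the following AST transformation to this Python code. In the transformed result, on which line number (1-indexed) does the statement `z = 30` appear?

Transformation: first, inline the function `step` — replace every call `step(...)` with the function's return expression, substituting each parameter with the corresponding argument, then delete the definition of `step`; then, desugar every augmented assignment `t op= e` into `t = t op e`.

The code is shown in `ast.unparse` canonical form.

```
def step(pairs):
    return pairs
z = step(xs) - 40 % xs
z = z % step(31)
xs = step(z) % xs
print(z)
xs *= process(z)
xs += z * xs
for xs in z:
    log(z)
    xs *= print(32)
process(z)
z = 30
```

Transformed code:
z = xs - 40 % xs
z = z % 31
xs = z % xs
print(z)
xs = xs * process(z)
xs = xs + z * xs
for xs in z:
    log(z)
    xs = xs * print(32)
process(z)
z = 30

11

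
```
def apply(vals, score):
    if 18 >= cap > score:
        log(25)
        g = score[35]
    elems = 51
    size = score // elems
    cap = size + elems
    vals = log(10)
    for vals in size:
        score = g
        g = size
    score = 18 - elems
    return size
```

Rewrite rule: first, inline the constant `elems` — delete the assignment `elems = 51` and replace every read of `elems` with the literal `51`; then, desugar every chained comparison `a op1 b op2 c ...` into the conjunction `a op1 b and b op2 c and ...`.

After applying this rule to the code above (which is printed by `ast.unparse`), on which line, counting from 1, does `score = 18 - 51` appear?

Transformed code:
def apply(vals, score):
    if 18 >= cap and cap > score:
        log(25)
        g = score[35]
    size = score // 51
    cap = size + 51
    vals = log(10)
    for vals in size:
        score = g
        g = size
    score = 18 - 51
    return size

11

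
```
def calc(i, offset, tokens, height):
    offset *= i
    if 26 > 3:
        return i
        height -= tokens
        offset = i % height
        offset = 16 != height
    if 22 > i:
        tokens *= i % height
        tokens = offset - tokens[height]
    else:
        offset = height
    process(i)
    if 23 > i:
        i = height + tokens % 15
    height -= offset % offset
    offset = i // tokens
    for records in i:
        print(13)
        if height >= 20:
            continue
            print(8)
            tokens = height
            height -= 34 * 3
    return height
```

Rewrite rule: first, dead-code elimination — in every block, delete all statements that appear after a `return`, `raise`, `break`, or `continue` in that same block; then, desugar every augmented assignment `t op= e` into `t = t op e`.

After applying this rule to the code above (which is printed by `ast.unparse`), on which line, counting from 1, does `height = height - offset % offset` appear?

13

Transformed code:
def calc(i, offset, tokens, height):
    offset = offset * i
    if 26 > 3:
        return i
    if 22 > i:
        tokens = tokens * (i % height)
        tokens = offset - tokens[height]
    else:
        offset = height
    process(i)
    if 23 > i:
        i = height + tokens % 15
    height = height - offset % offset
    offset = i // tokens
    for records in i:
        print(13)
        if height >= 20:
            continue
    return height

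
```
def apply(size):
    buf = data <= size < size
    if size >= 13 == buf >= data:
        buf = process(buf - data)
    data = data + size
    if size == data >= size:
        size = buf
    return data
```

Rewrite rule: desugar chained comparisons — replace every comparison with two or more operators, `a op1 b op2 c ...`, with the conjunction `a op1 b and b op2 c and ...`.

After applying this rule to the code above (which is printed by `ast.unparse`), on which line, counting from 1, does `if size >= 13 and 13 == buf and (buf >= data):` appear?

3

Transformed code:
def apply(size):
    buf = data <= size and size < size
    if size >= 13 and 13 == buf and (buf >= data):
        buf = process(buf - data)
    data = data + size
    if size == data and data >= size:
        size = buf
    return data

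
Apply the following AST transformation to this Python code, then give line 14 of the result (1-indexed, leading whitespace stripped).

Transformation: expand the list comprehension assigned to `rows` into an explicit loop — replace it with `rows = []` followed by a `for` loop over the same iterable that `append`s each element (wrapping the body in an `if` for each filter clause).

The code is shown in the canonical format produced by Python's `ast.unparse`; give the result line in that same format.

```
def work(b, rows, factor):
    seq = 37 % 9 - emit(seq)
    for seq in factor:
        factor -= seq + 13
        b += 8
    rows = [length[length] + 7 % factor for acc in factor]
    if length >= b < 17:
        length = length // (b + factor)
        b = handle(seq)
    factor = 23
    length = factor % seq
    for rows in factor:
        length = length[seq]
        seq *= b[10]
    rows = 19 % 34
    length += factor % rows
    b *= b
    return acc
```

Transformed code:
def work(b, rows, factor):
    seq = 37 % 9 - emit(seq)
    for seq in factor:
        factor -= seq + 13
        b += 8
    rows = []
    for acc in factor:
        rows.append(length[length] + 7 % factor)
    if length >= b < 17:
        length = length // (b + factor)
        b = handle(seq)
    factor = 23
    length = factor % seq
    for rows in factor:
        length = length[seq]
        seq *= b[10]
    rows = 19 % 34
    length += factor % rows
    b *= b
    return acc

for rows in factor:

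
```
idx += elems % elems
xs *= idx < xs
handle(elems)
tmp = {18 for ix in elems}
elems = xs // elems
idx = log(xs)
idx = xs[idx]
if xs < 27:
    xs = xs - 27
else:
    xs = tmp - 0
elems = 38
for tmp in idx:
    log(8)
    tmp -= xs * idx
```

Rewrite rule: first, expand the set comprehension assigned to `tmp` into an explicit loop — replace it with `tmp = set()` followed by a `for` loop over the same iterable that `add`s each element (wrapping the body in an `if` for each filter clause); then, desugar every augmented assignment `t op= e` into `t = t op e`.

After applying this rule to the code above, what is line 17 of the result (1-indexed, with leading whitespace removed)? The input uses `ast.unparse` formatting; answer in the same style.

Transformed code:
idx = idx + elems % elems
xs = xs * (idx < xs)
handle(elems)
tmp = set()
for ix in elems:
    tmp.add(18)
elems = xs // elems
idx = log(xs)
idx = xs[idx]
if xs < 27:
    xs = xs - 27
else:
    xs = tmp - 0
elems = 38
for tmp in idx:
    log(8)
    tmp = tmp - xs * idx

tmp = tmp - xs * idx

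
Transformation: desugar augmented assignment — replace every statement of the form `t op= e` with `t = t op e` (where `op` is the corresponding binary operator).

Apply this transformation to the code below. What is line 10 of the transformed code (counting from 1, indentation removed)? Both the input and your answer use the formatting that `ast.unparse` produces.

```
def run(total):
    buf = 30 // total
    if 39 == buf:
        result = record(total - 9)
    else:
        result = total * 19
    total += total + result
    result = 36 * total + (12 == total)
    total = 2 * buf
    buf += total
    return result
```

buf = buf + total

Transformed code:
def run(total):
    buf = 30 // total
    if 39 == buf:
        result = record(total - 9)
    else:
        result = total * 19
    total = total + (total + result)
    result = 36 * total + (12 == total)
    total = 2 * buf
    buf = buf + total
    return result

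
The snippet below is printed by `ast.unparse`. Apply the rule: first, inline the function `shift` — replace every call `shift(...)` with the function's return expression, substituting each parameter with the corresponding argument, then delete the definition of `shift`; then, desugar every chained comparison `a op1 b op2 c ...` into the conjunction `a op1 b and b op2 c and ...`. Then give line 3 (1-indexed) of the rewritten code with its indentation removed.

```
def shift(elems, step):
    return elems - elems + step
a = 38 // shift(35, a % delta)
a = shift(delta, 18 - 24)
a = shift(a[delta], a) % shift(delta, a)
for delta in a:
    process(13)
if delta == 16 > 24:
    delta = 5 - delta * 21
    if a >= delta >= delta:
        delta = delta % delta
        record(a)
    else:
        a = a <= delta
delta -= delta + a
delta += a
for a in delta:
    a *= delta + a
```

Transformed code:
a = 38 // (35 - 35 + a % delta)
a = delta - delta + (18 - 24)
a = (a[delta] - a[delta] + a) % (delta - delta + a)
for delta in a:
    process(13)
if delta == 16 and 16 > 24:
    delta = 5 - delta * 21
    if a >= delta and delta >= delta:
        delta = delta % delta
        record(a)
    else:
        a = a <= delta
delta -= delta + a
delta += a
for a in delta:
    a *= delta + a

a = (a[delta] - a[delta] + a) % (delta - delta + a)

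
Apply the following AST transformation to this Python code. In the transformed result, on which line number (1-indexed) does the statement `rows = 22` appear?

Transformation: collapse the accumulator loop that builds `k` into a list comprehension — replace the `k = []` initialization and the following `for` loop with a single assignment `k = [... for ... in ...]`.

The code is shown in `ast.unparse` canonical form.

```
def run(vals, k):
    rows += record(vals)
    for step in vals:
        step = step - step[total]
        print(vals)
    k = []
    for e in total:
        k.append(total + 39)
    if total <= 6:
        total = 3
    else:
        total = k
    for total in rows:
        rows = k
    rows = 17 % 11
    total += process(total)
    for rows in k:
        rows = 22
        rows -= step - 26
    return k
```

16

Transformed code:
def run(vals, k):
    rows += record(vals)
    for step in vals:
        step = step - step[total]
        print(vals)
    k = [total + 39 for e in total]
    if total <= 6:
        total = 3
    else:
        total = k
    for total in rows:
        rows = k
    rows = 17 % 11
    total += process(total)
    for rows in k:
        rows = 22
        rows -= step - 26
    return k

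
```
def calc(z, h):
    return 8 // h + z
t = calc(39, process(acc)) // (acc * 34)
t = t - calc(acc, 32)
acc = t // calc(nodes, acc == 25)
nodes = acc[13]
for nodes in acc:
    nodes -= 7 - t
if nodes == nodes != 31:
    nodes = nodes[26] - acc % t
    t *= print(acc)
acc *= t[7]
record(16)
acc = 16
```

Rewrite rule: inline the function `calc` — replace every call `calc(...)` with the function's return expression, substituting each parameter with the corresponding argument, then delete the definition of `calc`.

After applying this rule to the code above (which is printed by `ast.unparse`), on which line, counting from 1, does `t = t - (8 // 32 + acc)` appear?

Transformed code:
t = (8 // process(acc) + 39) // (acc * 34)
t = t - (8 // 32 + acc)
acc = t // (8 // (acc == 25) + nodes)
nodes = acc[13]
for nodes in acc:
    nodes -= 7 - t
if nodes == nodes != 31:
    nodes = nodes[26] - acc % t
    t *= print(acc)
acc *= t[7]
record(16)
acc = 16

2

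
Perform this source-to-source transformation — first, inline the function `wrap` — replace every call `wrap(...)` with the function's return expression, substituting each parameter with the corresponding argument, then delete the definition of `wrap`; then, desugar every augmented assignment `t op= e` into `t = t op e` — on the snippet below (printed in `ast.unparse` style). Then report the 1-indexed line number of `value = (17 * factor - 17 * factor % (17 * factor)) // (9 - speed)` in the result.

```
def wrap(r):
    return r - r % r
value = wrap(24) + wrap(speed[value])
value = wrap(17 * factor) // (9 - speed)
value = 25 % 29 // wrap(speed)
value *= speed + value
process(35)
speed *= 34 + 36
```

Transformed code:
value = 24 - 24 % 24 + (speed[value] - speed[value] % speed[value])
value = (17 * factor - 17 * factor % (17 * factor)) // (9 - speed)
value = 25 % 29 // (speed - speed % speed)
value = value * (speed + value)
process(35)
speed = speed * (34 + 36)

2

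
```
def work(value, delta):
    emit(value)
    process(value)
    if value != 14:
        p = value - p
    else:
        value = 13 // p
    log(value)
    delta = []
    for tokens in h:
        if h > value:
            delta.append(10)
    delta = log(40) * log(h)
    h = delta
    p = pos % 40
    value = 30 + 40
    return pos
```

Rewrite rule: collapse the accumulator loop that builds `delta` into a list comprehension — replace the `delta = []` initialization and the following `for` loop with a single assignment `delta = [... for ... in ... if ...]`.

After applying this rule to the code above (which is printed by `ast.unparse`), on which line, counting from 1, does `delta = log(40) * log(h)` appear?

10

Transformed code:
def work(value, delta):
    emit(value)
    process(value)
    if value != 14:
        p = value - p
    else:
        value = 13 // p
    log(value)
    delta = [10 for tokens in h if h > value]
    delta = log(40) * log(h)
    h = delta
    p = pos % 40
    value = 30 + 40
    return pos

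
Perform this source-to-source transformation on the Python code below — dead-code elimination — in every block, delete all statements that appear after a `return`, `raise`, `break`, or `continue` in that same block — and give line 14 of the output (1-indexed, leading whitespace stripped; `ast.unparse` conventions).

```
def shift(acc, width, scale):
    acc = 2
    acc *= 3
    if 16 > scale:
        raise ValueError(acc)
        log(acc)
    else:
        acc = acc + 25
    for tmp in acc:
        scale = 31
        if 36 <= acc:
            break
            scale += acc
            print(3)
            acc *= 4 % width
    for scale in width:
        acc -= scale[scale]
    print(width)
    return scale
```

Transformed code:
def shift(acc, width, scale):
    acc = 2
    acc *= 3
    if 16 > scale:
        raise ValueError(acc)
    else:
        acc = acc + 25
    for tmp in acc:
        scale = 31
        if 36 <= acc:
            break
    for scale in width:
        acc -= scale[scale]
    print(width)
    return scale

print(width)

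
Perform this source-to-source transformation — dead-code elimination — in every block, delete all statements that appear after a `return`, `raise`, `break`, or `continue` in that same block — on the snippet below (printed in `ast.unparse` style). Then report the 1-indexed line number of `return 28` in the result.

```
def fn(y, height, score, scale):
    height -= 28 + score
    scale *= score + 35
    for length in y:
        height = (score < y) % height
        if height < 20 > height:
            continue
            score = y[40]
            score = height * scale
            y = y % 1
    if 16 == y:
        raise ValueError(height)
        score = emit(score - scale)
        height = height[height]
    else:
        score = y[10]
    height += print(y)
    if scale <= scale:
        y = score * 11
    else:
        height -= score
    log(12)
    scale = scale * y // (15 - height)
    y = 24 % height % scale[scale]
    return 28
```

20

Transformed code:
def fn(y, height, score, scale):
    height -= 28 + score
    scale *= score + 35
    for length in y:
        height = (score < y) % height
        if height < 20 > height:
            continue
    if 16 == y:
        raise ValueError(height)
    else:
        score = y[10]
    height += print(y)
    if scale <= scale:
        y = score * 11
    else:
        height -= score
    log(12)
    scale = scale * y // (15 - height)
    y = 24 % height % scale[scale]
    return 28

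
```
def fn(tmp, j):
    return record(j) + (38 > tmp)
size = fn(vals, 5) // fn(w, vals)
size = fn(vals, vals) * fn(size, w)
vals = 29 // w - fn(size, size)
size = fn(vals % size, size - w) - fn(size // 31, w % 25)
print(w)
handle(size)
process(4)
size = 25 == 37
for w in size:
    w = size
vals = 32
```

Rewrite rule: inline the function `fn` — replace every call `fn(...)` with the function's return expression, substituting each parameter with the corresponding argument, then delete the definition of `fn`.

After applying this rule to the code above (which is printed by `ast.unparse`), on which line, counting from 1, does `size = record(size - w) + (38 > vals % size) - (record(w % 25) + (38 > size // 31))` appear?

4

Transformed code:
size = (record(5) + (38 > vals)) // (record(vals) + (38 > w))
size = (record(vals) + (38 > vals)) * (record(w) + (38 > size))
vals = 29 // w - (record(size) + (38 > size))
size = record(size - w) + (38 > vals % size) - (record(w % 25) + (38 > size // 31))
print(w)
handle(size)
process(4)
size = 25 == 37
for w in size:
    w = size
vals = 32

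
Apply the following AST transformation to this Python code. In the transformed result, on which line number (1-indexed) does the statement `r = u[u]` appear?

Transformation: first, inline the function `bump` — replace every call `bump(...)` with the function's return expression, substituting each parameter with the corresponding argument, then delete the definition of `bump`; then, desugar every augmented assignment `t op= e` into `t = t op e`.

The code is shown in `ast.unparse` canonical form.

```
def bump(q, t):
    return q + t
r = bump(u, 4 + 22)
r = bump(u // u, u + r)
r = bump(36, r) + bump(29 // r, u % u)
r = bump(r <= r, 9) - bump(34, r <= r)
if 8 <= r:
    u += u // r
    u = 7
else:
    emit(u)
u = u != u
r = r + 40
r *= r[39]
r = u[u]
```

Transformed code:
r = u + (4 + 22)
r = u // u + (u + r)
r = 36 + r + (29 // r + u % u)
r = (r <= r) + 9 - (34 + (r <= r))
if 8 <= r:
    u = u + u // r
    u = 7
else:
    emit(u)
u = u != u
r = r + 40
r = r * r[39]
r = u[u]

13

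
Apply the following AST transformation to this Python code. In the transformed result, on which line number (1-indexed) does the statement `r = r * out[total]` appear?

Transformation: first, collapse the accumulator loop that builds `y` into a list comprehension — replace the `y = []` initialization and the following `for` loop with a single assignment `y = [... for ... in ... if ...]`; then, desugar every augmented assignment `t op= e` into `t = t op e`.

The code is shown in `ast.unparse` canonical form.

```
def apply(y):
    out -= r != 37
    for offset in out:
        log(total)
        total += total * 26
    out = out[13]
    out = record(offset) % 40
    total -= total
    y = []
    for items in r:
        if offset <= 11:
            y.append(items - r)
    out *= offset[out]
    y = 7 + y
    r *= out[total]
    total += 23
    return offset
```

Transformed code:
def apply(y):
    out = out - (r != 37)
    for offset in out:
        log(total)
        total = total + total * 26
    out = out[13]
    out = record(offset) % 40
    total = total - total
    y = [items - r for items in r if offset <= 11]
    out = out * offset[out]
    y = 7 + y
    r = r * out[total]
    total = total + 23
    return offset

12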